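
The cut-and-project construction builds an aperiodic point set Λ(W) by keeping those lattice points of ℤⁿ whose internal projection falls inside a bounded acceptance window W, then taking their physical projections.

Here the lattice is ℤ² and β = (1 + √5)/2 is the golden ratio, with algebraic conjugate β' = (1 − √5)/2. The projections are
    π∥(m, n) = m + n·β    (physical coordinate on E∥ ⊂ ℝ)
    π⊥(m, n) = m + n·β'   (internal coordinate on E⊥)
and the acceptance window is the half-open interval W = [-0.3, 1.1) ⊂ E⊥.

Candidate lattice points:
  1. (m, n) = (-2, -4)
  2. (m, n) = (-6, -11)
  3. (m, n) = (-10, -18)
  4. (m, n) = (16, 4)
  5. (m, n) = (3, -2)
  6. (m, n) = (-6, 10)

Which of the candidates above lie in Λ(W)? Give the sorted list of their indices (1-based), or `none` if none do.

1, 2

Numerically β ≈ 1.618034 and β' = −1/β ≈ -0.618034.
candidate 1: (m,n)=(-2,-4) → π∥ = -2-4·β ≈ -8.472136, π⊥ = -2-4·β' ≈ 0.472136 ∈ [-0.3, 1.1) ⇒ IN Λ
candidate 2: (m,n)=(-6,-11) → π∥ = -6-11·β ≈ -23.798374, π⊥ = -6-11·β' ≈ 0.798374 ∈ [-0.3, 1.1) ⇒ IN Λ
candidate 3: (m,n)=(-10,-18) → π∥ = -10-18·β ≈ -39.124612, π⊥ = -10-18·β' ≈ 1.124612 ∉ [-0.3, 1.1) ⇒ out
candidate 4: (m,n)=(16,4) → π∥ = 16+4·β ≈ 22.472136, π⊥ = 16+4·β' ≈ 13.527864 ∉ [-0.3, 1.1) ⇒ out
candidate 5: (m,n)=(3,-2) → π∥ = 3-2·β ≈ -0.236068, π⊥ = 3-2·β' ≈ 4.236068 ∉ [-0.3, 1.1) ⇒ out
candidate 6: (m,n)=(-6,10) → π∥ = -6+10·β ≈ 10.180340, π⊥ = -6+10·β' ≈ -12.180340 ∉ [-0.3, 1.1) ⇒ out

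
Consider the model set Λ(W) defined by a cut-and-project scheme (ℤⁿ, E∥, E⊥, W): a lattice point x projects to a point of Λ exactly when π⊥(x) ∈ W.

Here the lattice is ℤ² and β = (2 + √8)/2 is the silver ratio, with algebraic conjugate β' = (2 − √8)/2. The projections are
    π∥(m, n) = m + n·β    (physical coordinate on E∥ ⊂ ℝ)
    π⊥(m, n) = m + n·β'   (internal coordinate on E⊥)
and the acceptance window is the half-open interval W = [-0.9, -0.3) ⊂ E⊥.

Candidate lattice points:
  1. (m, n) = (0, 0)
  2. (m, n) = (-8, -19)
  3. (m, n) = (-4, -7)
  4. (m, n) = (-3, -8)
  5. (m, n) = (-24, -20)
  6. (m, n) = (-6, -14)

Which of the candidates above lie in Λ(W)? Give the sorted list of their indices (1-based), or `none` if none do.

β' = (2−√8)/2 ≈ -0.414214.
candidate 1: (m,n)=(0,0) → π∥ = 0+0·β ≈ 0.000000, π⊥ = 0+0·β' ≈ 0.000000 ∉ [-0.9, -0.3) ⇒ out
candidate 2: (m,n)=(-8,-19) → π∥ = -8-19·β ≈ -53.870058, π⊥ = -8-19·β' ≈ -0.129942 ∉ [-0.9, -0.3) ⇒ out
candidate 3: (m,n)=(-4,-7) → π∥ = -4-7·β ≈ -20.899495, π⊥ = -4-7·β' ≈ -1.100505 ∉ [-0.9, -0.3) ⇒ out
candidate 4: (m,n)=(-3,-8) → π∥ = -3-8·β ≈ -22.313708, π⊥ = -3-8·β' ≈ 0.313708 ∉ [-0.9, -0.3) ⇒ out
candidate 5: (m,n)=(-24,-20) → π∥ = -24-20·β ≈ -72.284271, π⊥ = -24-20·β' ≈ -15.715729 ∉ [-0.9, -0.3) ⇒ out
candidate 6: (m,n)=(-6,-14) → π∥ = -6-14·β ≈ -39.798990, π⊥ = -6-14·β' ≈ -0.201010 ∉ [-0.9, -0.3) ⇒ out

none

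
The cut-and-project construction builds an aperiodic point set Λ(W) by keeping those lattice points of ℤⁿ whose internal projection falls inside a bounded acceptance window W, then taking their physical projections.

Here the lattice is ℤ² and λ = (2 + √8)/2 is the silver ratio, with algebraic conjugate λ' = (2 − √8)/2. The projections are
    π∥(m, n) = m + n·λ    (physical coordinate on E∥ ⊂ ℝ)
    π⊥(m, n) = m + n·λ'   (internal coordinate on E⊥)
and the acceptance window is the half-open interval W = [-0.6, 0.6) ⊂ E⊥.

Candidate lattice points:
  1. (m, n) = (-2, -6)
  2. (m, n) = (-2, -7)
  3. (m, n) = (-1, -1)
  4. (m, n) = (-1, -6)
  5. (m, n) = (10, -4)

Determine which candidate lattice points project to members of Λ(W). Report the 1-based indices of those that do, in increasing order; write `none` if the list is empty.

1, 3

Numerically λ ≈ 2.4142 and λ' = −1/λ ≈ -0.4142.
[1] lift (-2,-6): star map gives 0.4853; window check -0.6 ≤ 0.4853 < 0.6 is true → IN Λ
[2] lift (-2,-7): star map gives 0.8995; window check -0.6 ≤ 0.8995 < 0.6 is false → out
[3] lift (-1,-1): star map gives -0.5858; window check -0.6 ≤ -0.5858 < 0.6 is true → IN Λ
[4] lift (-1,-6): star map gives 1.4853; window check -0.6 ≤ 1.4853 < 0.6 is false → out
[5] lift (10,-4): star map gives 11.6569; window check -0.6 ≤ 11.6569 < 0.6 is false → out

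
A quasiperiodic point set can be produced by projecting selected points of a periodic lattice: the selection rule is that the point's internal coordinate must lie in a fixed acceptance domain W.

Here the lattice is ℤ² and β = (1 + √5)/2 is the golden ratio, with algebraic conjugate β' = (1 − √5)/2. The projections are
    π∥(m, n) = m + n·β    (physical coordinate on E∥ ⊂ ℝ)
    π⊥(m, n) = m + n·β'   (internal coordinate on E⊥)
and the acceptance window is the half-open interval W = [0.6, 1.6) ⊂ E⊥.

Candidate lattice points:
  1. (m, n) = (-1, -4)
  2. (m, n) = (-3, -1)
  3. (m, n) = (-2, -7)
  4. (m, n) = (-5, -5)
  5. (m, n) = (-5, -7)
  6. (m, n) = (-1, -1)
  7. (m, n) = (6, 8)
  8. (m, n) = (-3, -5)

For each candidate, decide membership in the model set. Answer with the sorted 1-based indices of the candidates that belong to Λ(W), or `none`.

1, 7

Numerically β ≈ 1.618034 and β' = −1/β ≈ -0.618034.
candidate 1: (m,n)=(-1,-4) → π∥ = -1-4·β ≈ -7.472136, π⊥ = -1-4·β' ≈ 1.472136 ∈ [0.6, 1.6) ⇒ IN Λ
candidate 2: (m,n)=(-3,-1) → π∥ = -3-1·β ≈ -4.618034, π⊥ = -3-1·β' ≈ -2.381966 ∉ [0.6, 1.6) ⇒ out
candidate 3: (m,n)=(-2,-7) → π∥ = -2-7·β ≈ -13.326238, π⊥ = -2-7·β' ≈ 2.326238 ∉ [0.6, 1.6) ⇒ out
candidate 4: (m,n)=(-5,-5) → π∥ = -5-5·β ≈ -13.090170, π⊥ = -5-5·β' ≈ -1.909830 ∉ [0.6, 1.6) ⇒ out
candidate 5: (m,n)=(-5,-7) → π∥ = -5-7·β ≈ -16.326238, π⊥ = -5-7·β' ≈ -0.673762 ∉ [0.6, 1.6) ⇒ out
candidate 6: (m,n)=(-1,-1) → π∥ = -1-1·β ≈ -2.618034, π⊥ = -1-1·β' ≈ -0.381966 ∉ [0.6, 1.6) ⇒ out
candidate 7: (m,n)=(6,8) → π∥ = 6+8·β ≈ 18.944272, π⊥ = 6+8·β' ≈ 1.055728 ∈ [0.6, 1.6) ⇒ IN Λ
candidate 8: (m,n)=(-3,-5) → π∥ = -3-5·β ≈ -11.090170, π⊥ = -3-5·β' ≈ 0.090170 ∉ [0.6, 1.6) ⇒ out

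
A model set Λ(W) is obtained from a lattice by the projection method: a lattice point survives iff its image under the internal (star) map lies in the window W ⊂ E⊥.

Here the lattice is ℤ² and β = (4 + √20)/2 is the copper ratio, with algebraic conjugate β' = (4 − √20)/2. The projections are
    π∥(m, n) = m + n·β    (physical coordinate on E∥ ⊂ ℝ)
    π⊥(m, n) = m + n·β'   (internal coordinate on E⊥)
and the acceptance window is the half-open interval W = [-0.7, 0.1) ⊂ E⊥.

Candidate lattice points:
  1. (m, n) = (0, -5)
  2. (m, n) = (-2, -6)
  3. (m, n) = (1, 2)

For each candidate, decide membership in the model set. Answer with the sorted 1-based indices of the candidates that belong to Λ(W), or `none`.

Numerically β ≈ 4.23607 and β' = −1/β ≈ -0.23607.
[1] lift (0,-5): star map gives 1.18034; window check -0.7 ≤ 1.18034 < 0.1 is false → out
[2] lift (-2,-6): star map gives -0.58359; window check -0.7 ≤ -0.58359 < 0.1 is true → IN Λ
[3] lift (1,2): star map gives 0.52786; window check -0.7 ≤ 0.52786 < 0.1 is false → out

2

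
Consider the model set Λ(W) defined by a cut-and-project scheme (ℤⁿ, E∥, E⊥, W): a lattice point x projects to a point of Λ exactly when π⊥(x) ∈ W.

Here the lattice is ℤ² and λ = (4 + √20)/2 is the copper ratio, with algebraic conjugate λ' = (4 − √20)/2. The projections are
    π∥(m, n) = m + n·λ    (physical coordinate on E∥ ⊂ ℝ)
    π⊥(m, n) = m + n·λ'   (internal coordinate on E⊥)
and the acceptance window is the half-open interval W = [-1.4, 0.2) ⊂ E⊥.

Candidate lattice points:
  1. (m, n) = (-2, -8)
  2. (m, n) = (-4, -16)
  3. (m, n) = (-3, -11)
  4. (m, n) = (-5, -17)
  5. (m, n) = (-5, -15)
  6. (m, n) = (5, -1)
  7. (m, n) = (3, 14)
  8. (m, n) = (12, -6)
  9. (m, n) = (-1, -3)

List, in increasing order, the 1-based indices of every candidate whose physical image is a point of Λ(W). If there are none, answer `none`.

Compute λ' = (4−√20)/2 = -0.23607, so π⊥(m,n) = m -0.23607·n.
candidate 1: (m,n)=(-2,-8) → π∥ = -2-8·λ ≈ -35.88854, π⊥ = -2-8·λ' ≈ -0.11146 ∈ [-1.4, 0.2) ⇒ IN Λ
candidate 2: (m,n)=(-4,-16) → π∥ = -4-16·λ ≈ -71.77709, π⊥ = -4-16·λ' ≈ -0.22291 ∈ [-1.4, 0.2) ⇒ IN Λ
candidate 3: (m,n)=(-3,-11) → π∥ = -3-11·λ ≈ -49.59675, π⊥ = -3-11·λ' ≈ -0.40325 ∈ [-1.4, 0.2) ⇒ IN Λ
candidate 4: (m,n)=(-5,-17) → π∥ = -5-17·λ ≈ -77.01316, π⊥ = -5-17·λ' ≈ -0.98684 ∈ [-1.4, 0.2) ⇒ IN Λ
candidate 5: (m,n)=(-5,-15) → π∥ = -5-15·λ ≈ -68.54102, π⊥ = -5-15·λ' ≈ -1.45898 ∉ [-1.4, 0.2) ⇒ out
candidate 6: (m,n)=(5,-1) → π∥ = 5-1·λ ≈ 0.76393, π⊥ = 5-1·λ' ≈ 5.23607 ∉ [-1.4, 0.2) ⇒ out
candidate 7: (m,n)=(3,14) → π∥ = 3+14·λ ≈ 62.30495, π⊥ = 3+14·λ' ≈ -0.30495 ∈ [-1.4, 0.2) ⇒ IN Λ
candidate 8: (m,n)=(12,-6) → π∥ = 12-6·λ ≈ -13.41641, π⊥ = 12-6·λ' ≈ 13.41641 ∉ [-1.4, 0.2) ⇒ out
candidate 9: (m,n)=(-1,-3) → π∥ = -1-3·λ ≈ -13.70820, π⊥ = -1-3·λ' ≈ -0.29180 ∈ [-1.4, 0.2) ⇒ IN Λ

1, 2, 3, 4, 7, 9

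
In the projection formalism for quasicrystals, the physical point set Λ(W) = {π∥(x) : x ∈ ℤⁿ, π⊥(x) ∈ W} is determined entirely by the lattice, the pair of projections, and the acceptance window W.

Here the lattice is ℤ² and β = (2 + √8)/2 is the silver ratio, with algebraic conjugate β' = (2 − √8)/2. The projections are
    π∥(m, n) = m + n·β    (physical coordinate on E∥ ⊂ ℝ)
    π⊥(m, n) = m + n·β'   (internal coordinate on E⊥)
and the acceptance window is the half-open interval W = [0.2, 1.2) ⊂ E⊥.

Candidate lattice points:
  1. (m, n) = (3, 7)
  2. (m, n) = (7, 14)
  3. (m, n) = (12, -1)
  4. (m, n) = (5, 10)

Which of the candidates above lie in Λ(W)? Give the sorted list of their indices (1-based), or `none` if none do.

Numerically β ≈ 2.414214 and β' = −1/β ≈ -0.414214.
[1] lift (3,7): star map gives 0.100505; window check 0.2 ≤ 0.100505 < 1.2 is false → out
[2] lift (7,14): star map gives 1.201010; window check 0.2 ≤ 1.201010 < 1.2 is false → out
[3] lift (12,-1): star map gives 12.414214; window check 0.2 ≤ 12.414214 < 1.2 is false → out
[4] lift (5,10): star map gives 0.857864; window check 0.2 ≤ 0.857864 < 1.2 is true → IN Λ

4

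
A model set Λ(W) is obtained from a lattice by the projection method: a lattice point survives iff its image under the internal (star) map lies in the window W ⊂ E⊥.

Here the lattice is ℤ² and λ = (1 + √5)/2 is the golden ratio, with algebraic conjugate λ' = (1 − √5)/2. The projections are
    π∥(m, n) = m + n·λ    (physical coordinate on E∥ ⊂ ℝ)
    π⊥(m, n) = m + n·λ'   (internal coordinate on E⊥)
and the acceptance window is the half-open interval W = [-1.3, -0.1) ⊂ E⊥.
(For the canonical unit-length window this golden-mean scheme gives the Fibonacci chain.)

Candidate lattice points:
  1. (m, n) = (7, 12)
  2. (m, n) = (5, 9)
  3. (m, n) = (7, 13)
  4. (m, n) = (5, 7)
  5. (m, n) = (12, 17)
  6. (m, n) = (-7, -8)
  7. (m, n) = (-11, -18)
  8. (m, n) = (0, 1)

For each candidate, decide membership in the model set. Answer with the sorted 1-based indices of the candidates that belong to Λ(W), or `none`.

Numerically λ ≈ 1.6180 and λ' = −1/λ ≈ -0.6180.
[1] lift (7,12): star map gives -0.4164; window check -1.3 ≤ -0.4164 < -0.1 is true → IN Λ
[2] lift (5,9): star map gives -0.5623; window check -1.3 ≤ -0.5623 < -0.1 is true → IN Λ
[3] lift (7,13): star map gives -1.0344; window check -1.3 ≤ -1.0344 < -0.1 is true → IN Λ
[4] lift (5,7): star map gives 0.6738; window check -1.3 ≤ 0.6738 < -0.1 is false → out
[5] lift (12,17): star map gives 1.4934; window check -1.3 ≤ 1.4934 < -0.1 is false → out
[6] lift (-7,-8): star map gives -2.0557; window check -1.3 ≤ -2.0557 < -0.1 is false → out
[7] lift (-11,-18): star map gives 0.1246; window check -1.3 ≤ 0.1246 < -0.1 is false → out
[8] lift (0,1): star map gives -0.6180; window check -1.3 ≤ -0.6180 < -0.1 is true → IN Λ

1, 2, 3, 8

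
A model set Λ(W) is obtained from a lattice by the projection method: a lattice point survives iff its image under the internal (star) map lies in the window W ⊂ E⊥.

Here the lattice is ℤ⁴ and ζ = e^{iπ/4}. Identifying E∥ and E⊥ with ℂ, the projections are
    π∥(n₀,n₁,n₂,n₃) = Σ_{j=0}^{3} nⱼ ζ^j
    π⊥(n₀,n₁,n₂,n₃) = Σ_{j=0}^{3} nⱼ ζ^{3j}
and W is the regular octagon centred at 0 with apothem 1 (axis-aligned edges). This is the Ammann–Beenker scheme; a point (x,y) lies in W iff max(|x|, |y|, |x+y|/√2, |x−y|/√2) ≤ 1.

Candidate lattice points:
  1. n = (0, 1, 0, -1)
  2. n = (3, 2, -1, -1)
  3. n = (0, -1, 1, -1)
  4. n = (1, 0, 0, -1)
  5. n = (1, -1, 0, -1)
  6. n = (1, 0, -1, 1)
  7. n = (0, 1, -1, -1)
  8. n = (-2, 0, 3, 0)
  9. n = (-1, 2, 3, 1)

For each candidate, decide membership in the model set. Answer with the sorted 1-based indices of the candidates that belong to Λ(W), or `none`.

4

Internal map: ζ^{3j} for j=0..3 gives (1,0), (−√2/2,√2/2), (0,−1), (√2/2,√2/2).
candidate 1: n = (0, 1, 0, -1) → π⊥ ≈ (-1.414214, +0.000000); max(|x|,|y|,|x±y|/√2) = 1.414214 > 1 ⇒ ∉ W
candidate 2: n = (3, 2, -1, -1) → π⊥ ≈ (+0.878680, +1.707107); max(|x|,|y|,|x±y|/√2) = 1.828427 > 1 ⇒ ∉ W
candidate 3: n = (0, -1, 1, -1) → π⊥ ≈ (+0.000000, -2.414214); max(|x|,|y|,|x±y|/√2) = 2.414214 > 1 ⇒ ∉ W
candidate 4: n = (1, 0, 0, -1) → π⊥ ≈ (+0.292893, -0.707107); max(|x|,|y|,|x±y|/√2) = 0.707107 ≤ 1 ⇒ ∈ W
candidate 5: n = (1, -1, 0, -1) → π⊥ ≈ (+1.000000, -1.414214); max(|x|,|y|,|x±y|/√2) = 1.707107 > 1 ⇒ ∉ W
candidate 6: n = (1, 0, -1, 1) → π⊥ ≈ (+1.707107, +1.707107); max(|x|,|y|,|x±y|/√2) = 2.414214 > 1 ⇒ ∉ W
candidate 7: n = (0, 1, -1, -1) → π⊥ ≈ (-1.414214, +1.000000); max(|x|,|y|,|x±y|/√2) = 1.707107 > 1 ⇒ ∉ W
candidate 8: n = (-2, 0, 3, 0) → π⊥ ≈ (-2.000000, -3.000000); max(|x|,|y|,|x±y|/√2) = 3.535534 > 1 ⇒ ∉ W
candidate 9: n = (-1, 2, 3, 1) → π⊥ ≈ (-1.707107, -0.878680); max(|x|,|y|,|x±y|/√2) = 1.828427 > 1 ⇒ ∉ W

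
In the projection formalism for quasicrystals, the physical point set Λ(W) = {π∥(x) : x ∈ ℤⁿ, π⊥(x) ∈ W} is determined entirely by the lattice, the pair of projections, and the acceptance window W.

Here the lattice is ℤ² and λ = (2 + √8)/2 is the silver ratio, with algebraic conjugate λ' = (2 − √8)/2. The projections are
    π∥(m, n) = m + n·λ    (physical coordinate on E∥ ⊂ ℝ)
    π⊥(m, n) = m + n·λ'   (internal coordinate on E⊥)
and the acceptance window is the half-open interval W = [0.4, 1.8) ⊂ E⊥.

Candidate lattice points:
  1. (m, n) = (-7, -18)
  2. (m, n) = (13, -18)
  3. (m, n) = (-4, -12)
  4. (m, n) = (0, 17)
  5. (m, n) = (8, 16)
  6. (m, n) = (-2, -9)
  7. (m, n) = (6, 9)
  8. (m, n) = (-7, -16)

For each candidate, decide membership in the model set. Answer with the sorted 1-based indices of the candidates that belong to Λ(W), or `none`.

1, 3, 5, 6

Compute λ' = (2−√8)/2 = -0.41421, so π⊥(m,n) = m -0.41421·n.
#1 (-7,-18): internal coord -7 + (-18)·λ' = +0.45584; +0.45584 ∈ [0.4, 1.8) → IN Λ
#2 (13,-18): internal coord 13 + (-18)·λ' = +20.45584; +20.45584 ∉ [0.4, 1.8) → out
#3 (-4,-12): internal coord -4 + (-12)·λ' = +0.97056; +0.97056 ∈ [0.4, 1.8) → IN Λ
#4 (0,17): internal coord 0 + (17)·λ' = -7.04163; -7.04163 ∉ [0.4, 1.8) → out
#5 (8,16): internal coord 8 + (16)·λ' = +1.37258; +1.37258 ∈ [0.4, 1.8) → IN Λ
#6 (-2,-9): internal coord -2 + (-9)·λ' = +1.72792; +1.72792 ∈ [0.4, 1.8) → IN Λ
#7 (6,9): internal coord 6 + (9)·λ' = +2.27208; +2.27208 ∉ [0.4, 1.8) → out
#8 (-7,-16): internal coord -7 + (-16)·λ' = -0.37258; -0.37258 ∉ [0.4, 1.8) → out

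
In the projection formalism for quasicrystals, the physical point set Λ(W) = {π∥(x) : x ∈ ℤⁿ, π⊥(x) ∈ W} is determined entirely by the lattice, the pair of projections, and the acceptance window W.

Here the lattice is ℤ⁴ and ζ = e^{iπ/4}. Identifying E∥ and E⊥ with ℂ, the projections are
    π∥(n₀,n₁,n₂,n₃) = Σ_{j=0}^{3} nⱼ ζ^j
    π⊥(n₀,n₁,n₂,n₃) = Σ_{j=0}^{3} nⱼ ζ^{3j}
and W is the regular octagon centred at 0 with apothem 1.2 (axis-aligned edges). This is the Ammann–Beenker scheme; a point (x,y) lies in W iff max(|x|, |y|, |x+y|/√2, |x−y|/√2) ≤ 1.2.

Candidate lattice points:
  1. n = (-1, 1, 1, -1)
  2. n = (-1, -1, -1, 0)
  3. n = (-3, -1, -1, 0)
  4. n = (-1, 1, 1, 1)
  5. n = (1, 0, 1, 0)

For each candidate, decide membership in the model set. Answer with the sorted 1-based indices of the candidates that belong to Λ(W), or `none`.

Internal map: ζ^{3j} for j=0..3 gives (1,0), (−√2/2,√2/2), (0,−1), (√2/2,√2/2).
#1 (-1, 1, 1, -1): internal (-2.414214, -1.000000); octagon support 2.414214 vs apothem 1.2 → ∉ W
#2 (-1, -1, -1, 0): internal (-0.292893, 0.292893); octagon support 0.414214 vs apothem 1.2 → ∈ W
#3 (-3, -1, -1, 0): internal (-2.292893, 0.292893); octagon support 2.292893 vs apothem 1.2 → ∉ W
#4 (-1, 1, 1, 1): internal (-1.000000, 0.414214); octagon support 1.000000 vs apothem 1.2 → ∈ W
#5 (1, 0, 1, 0): internal (1.000000, -1.000000); octagon support 1.414214 vs apothem 1.2 → ∉ W

2, 4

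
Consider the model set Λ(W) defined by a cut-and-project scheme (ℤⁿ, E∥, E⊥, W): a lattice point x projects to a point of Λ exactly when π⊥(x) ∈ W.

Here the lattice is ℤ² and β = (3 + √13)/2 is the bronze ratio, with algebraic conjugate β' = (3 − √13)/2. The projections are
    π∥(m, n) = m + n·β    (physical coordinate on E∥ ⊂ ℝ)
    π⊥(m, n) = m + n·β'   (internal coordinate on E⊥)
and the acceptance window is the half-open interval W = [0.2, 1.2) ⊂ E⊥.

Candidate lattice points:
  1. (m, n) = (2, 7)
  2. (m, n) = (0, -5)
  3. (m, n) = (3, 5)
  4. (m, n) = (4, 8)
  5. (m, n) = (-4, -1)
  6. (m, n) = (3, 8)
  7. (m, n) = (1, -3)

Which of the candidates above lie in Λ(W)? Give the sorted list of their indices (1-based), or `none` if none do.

Numerically β ≈ 3.302776 and β' = −1/β ≈ -0.302776.
candidate 1: (m,n)=(2,7) → π∥ = 2+7·β ≈ 25.119429, π⊥ = 2+7·β' ≈ -0.119429 ∉ [0.2, 1.2) ⇒ out
candidate 2: (m,n)=(0,-5) → π∥ = 0-5·β ≈ -16.513878, π⊥ = 0-5·β' ≈ 1.513878 ∉ [0.2, 1.2) ⇒ out
candidate 3: (m,n)=(3,5) → π∥ = 3+5·β ≈ 19.513878, π⊥ = 3+5·β' ≈ 1.486122 ∉ [0.2, 1.2) ⇒ out
candidate 4: (m,n)=(4,8) → π∥ = 4+8·β ≈ 30.422205, π⊥ = 4+8·β' ≈ 1.577795 ∉ [0.2, 1.2) ⇒ out
candidate 5: (m,n)=(-4,-1) → π∥ = -4-1·β ≈ -7.302776, π⊥ = -4-1·β' ≈ -3.697224 ∉ [0.2, 1.2) ⇒ out
candidate 6: (m,n)=(3,8) → π∥ = 3+8·β ≈ 29.422205, π⊥ = 3+8·β' ≈ 0.577795 ∈ [0.2, 1.2) ⇒ IN Λ
candidate 7: (m,n)=(1,-3) → π∥ = 1-3·β ≈ -8.908327, π⊥ = 1-3·β' ≈ 1.908327 ∉ [0.2, 1.2) ⇒ out

6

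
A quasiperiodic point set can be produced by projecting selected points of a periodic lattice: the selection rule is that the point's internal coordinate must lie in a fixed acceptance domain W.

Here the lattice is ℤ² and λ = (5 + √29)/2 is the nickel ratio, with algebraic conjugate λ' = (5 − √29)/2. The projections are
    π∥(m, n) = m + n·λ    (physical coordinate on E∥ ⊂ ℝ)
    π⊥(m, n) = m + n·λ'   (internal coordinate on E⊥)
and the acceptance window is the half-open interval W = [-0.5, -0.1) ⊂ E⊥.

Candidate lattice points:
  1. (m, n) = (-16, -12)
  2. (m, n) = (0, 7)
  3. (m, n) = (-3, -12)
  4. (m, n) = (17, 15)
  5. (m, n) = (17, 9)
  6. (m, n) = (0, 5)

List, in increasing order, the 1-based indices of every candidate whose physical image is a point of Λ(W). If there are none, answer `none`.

λ' = (5−√29)/2 ≈ -0.19258.
[1] lift (-16,-12): star map gives -13.68901; window check -0.5 ≤ -13.68901 < -0.1 is false → out
[2] lift (0,7): star map gives -1.34808; window check -0.5 ≤ -1.34808 < -0.1 is false → out
[3] lift (-3,-12): star map gives -0.68901; window check -0.5 ≤ -0.68901 < -0.1 is false → out
[4] lift (17,15): star map gives 14.11126; window check -0.5 ≤ 14.11126 < -0.1 is false → out
[5] lift (17,9): star map gives 15.26676; window check -0.5 ≤ 15.26676 < -0.1 is false → out
[6] lift (0,5): star map gives -0.96291; window check -0.5 ≤ -0.96291 < -0.1 is false → out

none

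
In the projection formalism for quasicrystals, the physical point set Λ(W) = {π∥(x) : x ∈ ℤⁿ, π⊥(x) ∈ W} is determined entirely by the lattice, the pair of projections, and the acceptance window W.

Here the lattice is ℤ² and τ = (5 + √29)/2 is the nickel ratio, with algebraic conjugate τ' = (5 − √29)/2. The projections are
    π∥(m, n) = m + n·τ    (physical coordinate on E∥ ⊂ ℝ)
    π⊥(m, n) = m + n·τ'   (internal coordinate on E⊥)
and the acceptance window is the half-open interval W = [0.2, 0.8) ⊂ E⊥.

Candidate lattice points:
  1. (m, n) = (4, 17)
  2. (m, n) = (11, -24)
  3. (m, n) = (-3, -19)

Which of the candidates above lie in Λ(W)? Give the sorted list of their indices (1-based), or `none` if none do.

1, 3

Compute τ' = (5−√29)/2 = -0.192582, so π⊥(m,n) = m -0.192582·n.
[1] lift (4,17): star map gives 0.726099; window check 0.2 ≤ 0.726099 < 0.8 is true → IN Λ
[2] lift (11,-24): star map gives 15.621978; window check 0.2 ≤ 15.621978 < 0.8 is false → out
[3] lift (-3,-19): star map gives 0.659066; window check 0.2 ≤ 0.659066 < 0.8 is true → IN Λ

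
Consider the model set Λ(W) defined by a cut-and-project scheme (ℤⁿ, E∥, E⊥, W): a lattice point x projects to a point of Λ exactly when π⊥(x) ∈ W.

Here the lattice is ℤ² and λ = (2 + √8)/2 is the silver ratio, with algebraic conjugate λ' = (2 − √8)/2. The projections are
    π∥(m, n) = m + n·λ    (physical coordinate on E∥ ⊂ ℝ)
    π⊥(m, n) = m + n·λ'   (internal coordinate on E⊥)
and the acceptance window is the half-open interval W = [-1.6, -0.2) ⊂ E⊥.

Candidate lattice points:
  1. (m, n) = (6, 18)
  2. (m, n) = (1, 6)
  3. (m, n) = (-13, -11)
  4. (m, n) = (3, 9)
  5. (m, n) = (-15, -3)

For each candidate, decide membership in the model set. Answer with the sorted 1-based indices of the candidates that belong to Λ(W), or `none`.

λ' = (2−√8)/2 ≈ -0.414214.
candidate 1: (m,n)=(6,18) → π∥ = 6+18·λ ≈ 49.455844, π⊥ = 6+18·λ' ≈ -1.455844 ∈ [-1.6, -0.2) ⇒ IN Λ
candidate 2: (m,n)=(1,6) → π∥ = 1+6·λ ≈ 15.485281, π⊥ = 1+6·λ' ≈ -1.485281 ∈ [-1.6, -0.2) ⇒ IN Λ
candidate 3: (m,n)=(-13,-11) → π∥ = -13-11·λ ≈ -39.556349, π⊥ = -13-11·λ' ≈ -8.443651 ∉ [-1.6, -0.2) ⇒ out
candidate 4: (m,n)=(3,9) → π∥ = 3+9·λ ≈ 24.727922, π⊥ = 3+9·λ' ≈ -0.727922 ∈ [-1.6, -0.2) ⇒ IN Λ
candidate 5: (m,n)=(-15,-3) → π∥ = -15-3·λ ≈ -22.242641, π⊥ = -15-3·λ' ≈ -13.757359 ∉ [-1.6, -0.2) ⇒ out

1, 2, 4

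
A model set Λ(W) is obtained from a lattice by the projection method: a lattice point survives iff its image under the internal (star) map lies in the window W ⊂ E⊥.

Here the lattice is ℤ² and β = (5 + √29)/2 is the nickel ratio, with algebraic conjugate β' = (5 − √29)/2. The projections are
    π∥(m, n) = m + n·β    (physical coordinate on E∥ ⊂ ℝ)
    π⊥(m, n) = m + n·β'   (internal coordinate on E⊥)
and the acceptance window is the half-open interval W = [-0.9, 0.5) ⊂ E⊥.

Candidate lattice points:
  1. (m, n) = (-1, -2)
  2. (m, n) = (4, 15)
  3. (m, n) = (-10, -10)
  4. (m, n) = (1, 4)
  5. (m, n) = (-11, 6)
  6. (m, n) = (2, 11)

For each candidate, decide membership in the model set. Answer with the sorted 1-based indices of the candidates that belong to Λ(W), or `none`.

β' = (5−√29)/2 ≈ -0.1926.
[1] lift (-1,-2): star map gives -0.6148; window check -0.9 ≤ -0.6148 < 0.5 is true → IN Λ
[2] lift (4,15): star map gives 1.1113; window check -0.9 ≤ 1.1113 < 0.5 is false → out
[3] lift (-10,-10): star map gives -8.0742; window check -0.9 ≤ -8.0742 < 0.5 is false → out
[4] lift (1,4): star map gives 0.2297; window check -0.9 ≤ 0.2297 < 0.5 is true → IN Λ
[5] lift (-11,6): star map gives -12.1555; window check -0.9 ≤ -12.1555 < 0.5 is false → out
[6] lift (2,11): star map gives -0.1184; window check -0.9 ≤ -0.1184 < 0.5 is true → IN Λ

1, 4, 6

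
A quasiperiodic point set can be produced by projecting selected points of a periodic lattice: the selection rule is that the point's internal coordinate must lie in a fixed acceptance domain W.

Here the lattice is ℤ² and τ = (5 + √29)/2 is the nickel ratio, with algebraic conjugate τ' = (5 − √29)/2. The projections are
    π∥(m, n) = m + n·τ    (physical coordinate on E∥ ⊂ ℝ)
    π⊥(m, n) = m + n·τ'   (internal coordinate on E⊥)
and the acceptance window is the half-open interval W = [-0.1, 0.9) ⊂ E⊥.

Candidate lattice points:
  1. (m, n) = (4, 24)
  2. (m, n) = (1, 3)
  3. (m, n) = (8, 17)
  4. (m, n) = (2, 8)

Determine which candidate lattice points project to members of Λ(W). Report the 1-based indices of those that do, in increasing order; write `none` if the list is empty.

Numerically τ ≈ 5.19258 and τ' = −1/τ ≈ -0.19258.
[1] lift (4,24): star map gives -0.62198; window check -0.1 ≤ -0.62198 < 0.9 is false → out
[2] lift (1,3): star map gives 0.42225; window check -0.1 ≤ 0.42225 < 0.9 is true → IN Λ
[3] lift (8,17): star map gives 4.72610; window check -0.1 ≤ 4.72610 < 0.9 is false → out
[4] lift (2,8): star map gives 0.45934; window check -0.1 ≤ 0.45934 < 0.9 is true → IN Λ

2, 4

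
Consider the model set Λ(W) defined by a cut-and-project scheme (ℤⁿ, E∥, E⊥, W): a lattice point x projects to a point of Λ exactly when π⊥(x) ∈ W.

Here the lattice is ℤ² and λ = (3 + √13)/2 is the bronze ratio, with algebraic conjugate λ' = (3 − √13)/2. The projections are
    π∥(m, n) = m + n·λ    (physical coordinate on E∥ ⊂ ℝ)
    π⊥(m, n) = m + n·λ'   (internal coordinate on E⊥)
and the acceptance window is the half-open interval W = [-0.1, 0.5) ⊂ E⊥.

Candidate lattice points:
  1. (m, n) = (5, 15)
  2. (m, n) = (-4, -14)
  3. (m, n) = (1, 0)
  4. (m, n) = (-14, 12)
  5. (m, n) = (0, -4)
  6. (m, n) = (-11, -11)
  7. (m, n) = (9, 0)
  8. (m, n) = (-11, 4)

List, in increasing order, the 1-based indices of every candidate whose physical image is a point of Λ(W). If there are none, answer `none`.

1, 2

Compute λ' = (3−√13)/2 = -0.302776, so π⊥(m,n) = m -0.302776·n.
#1 (5,15): internal coord 5 + (15)·λ' = +0.458365; +0.458365 ∈ [-0.1, 0.5) → IN Λ
#2 (-4,-14): internal coord -4 + (-14)·λ' = +0.238859; +0.238859 ∈ [-0.1, 0.5) → IN Λ
#3 (1,0): internal coord 1 + (0)·λ' = +1.000000; +1.000000 ∉ [-0.1, 0.5) → out
#4 (-14,12): internal coord -14 + (12)·λ' = -17.633308; -17.633308 ∉ [-0.1, 0.5) → out
#5 (0,-4): internal coord 0 + (-4)·λ' = +1.211103; +1.211103 ∉ [-0.1, 0.5) → out
#6 (-11,-11): internal coord -11 + (-11)·λ' = -7.669468; -7.669468 ∉ [-0.1, 0.5) → out
#7 (9,0): internal coord 9 + (0)·λ' = +9.000000; +9.000000 ∉ [-0.1, 0.5) → out
#8 (-11,4): internal coord -11 + (4)·λ' = -12.211103; -12.211103 ∉ [-0.1, 0.5) → out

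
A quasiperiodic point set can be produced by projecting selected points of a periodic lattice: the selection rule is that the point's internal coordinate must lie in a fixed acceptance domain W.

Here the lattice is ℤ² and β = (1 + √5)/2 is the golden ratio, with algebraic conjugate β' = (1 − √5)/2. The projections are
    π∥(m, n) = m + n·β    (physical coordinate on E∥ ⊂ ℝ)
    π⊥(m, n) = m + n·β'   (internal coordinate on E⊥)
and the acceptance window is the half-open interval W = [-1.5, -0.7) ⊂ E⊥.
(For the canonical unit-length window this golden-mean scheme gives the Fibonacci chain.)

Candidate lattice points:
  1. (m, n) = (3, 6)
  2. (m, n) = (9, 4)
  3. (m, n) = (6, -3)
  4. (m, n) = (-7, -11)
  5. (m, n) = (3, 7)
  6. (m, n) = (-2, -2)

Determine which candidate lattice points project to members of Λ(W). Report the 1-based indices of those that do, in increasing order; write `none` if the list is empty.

Compute β' = (1−√5)/2 = -0.6180, so π⊥(m,n) = m -0.6180·n.
#1 (3,6): internal coord 3 + (6)·β' = -0.7082; -0.7082 ∈ [-1.5, -0.7) → IN Λ
#2 (9,4): internal coord 9 + (4)·β' = +6.5279; +6.5279 ∉ [-1.5, -0.7) → out
#3 (6,-3): internal coord 6 + (-3)·β' = +7.8541; +7.8541 ∉ [-1.5, -0.7) → out
#4 (-7,-11): internal coord -7 + (-11)·β' = -0.2016; -0.2016 ∉ [-1.5, -0.7) → out
#5 (3,7): internal coord 3 + (7)·β' = -1.3262; -1.3262 ∈ [-1.5, -0.7) → IN Λ
#6 (-2,-2): internal coord -2 + (-2)·β' = -0.7639; -0.7639 ∈ [-1.5, -0.7) → IN Λ

1, 5, 6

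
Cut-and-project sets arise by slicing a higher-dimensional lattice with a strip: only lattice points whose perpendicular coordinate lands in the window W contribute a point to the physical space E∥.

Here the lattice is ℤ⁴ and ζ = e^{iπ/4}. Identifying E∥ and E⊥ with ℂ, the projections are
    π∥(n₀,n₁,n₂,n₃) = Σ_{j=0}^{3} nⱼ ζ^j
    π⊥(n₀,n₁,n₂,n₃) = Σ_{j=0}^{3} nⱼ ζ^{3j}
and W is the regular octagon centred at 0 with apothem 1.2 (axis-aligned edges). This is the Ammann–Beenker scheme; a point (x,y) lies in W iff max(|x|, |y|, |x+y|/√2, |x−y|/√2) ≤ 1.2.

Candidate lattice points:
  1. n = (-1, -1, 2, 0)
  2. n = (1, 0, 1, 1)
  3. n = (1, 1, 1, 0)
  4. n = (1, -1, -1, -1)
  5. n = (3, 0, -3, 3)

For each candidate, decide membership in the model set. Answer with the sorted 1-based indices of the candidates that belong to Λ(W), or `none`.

3, 4

π⊥(n) = n₀ + n₁ζ³ + n₂ζ⁶ + n₃ζ⁹ where ζ = e^{iπ/4}.
#1 (-1, -1, 2, 0): internal (-0.2929, -2.7071); octagon support 2.7071 vs apothem 1.2 → ∉ W
#2 (1, 0, 1, 1): internal (1.7071, -0.2929); octagon support 1.7071 vs apothem 1.2 → ∉ W
#3 (1, 1, 1, 0): internal (0.2929, -0.2929); octagon support 0.4142 vs apothem 1.2 → ∈ W
#4 (1, -1, -1, -1): internal (1.0000, -0.4142); octagon support 1.0000 vs apothem 1.2 → ∈ W
#5 (3, 0, -3, 3): internal (5.1213, 5.1213); octagon support 7.2426 vs apothem 1.2 → ∉ W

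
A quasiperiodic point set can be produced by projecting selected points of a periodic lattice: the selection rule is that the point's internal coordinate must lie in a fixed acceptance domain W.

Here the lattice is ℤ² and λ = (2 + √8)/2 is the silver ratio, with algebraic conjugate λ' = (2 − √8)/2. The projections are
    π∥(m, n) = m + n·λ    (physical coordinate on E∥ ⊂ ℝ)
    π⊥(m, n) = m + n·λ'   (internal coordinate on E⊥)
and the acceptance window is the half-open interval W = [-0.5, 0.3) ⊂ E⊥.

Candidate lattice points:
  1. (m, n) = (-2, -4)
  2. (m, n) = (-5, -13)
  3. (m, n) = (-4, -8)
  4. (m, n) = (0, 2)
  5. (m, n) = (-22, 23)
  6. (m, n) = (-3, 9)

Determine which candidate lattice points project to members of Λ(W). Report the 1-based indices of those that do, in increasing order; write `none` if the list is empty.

1

λ' = (2−√8)/2 ≈ -0.41421.
candidate 1: (m,n)=(-2,-4) → π∥ = -2-4·λ ≈ -11.65685, π⊥ = -2-4·λ' ≈ -0.34315 ∈ [-0.5, 0.3) ⇒ IN Λ
candidate 2: (m,n)=(-5,-13) → π∥ = -5-13·λ ≈ -36.38478, π⊥ = -5-13·λ' ≈ 0.38478 ∉ [-0.5, 0.3) ⇒ out
candidate 3: (m,n)=(-4,-8) → π∥ = -4-8·λ ≈ -23.31371, π⊥ = -4-8·λ' ≈ -0.68629 ∉ [-0.5, 0.3) ⇒ out
candidate 4: (m,n)=(0,2) → π∥ = 0+2·λ ≈ 4.82843, π⊥ = 0+2·λ' ≈ -0.82843 ∉ [-0.5, 0.3) ⇒ out
candidate 5: (m,n)=(-22,23) → π∥ = -22+23·λ ≈ 33.52691, π⊥ = -22+23·λ' ≈ -31.52691 ∉ [-0.5, 0.3) ⇒ out
candidate 6: (m,n)=(-3,9) → π∥ = -3+9·λ ≈ 18.72792, π⊥ = -3+9·λ' ≈ -6.72792 ∉ [-0.5, 0.3) ⇒ out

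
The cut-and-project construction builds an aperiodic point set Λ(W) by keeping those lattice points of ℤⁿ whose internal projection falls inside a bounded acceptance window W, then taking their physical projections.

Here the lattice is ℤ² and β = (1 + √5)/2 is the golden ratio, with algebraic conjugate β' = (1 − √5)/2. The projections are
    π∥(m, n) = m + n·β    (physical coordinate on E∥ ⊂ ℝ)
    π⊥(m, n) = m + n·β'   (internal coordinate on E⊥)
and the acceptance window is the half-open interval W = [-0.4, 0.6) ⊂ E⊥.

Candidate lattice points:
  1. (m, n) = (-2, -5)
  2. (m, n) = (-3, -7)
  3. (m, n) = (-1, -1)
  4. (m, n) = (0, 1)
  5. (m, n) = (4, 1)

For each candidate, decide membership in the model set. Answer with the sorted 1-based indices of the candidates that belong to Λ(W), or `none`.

3

Numerically β ≈ 1.6180 and β' = −1/β ≈ -0.6180.
candidate 1: (m,n)=(-2,-5) → π∥ = -2-5·β ≈ -10.0902, π⊥ = -2-5·β' ≈ 1.0902 ∉ [-0.4, 0.6) ⇒ out
candidate 2: (m,n)=(-3,-7) → π∥ = -3-7·β ≈ -14.3262, π⊥ = -3-7·β' ≈ 1.3262 ∉ [-0.4, 0.6) ⇒ out
candidate 3: (m,n)=(-1,-1) → π∥ = -1-1·β ≈ -2.6180, π⊥ = -1-1·β' ≈ -0.3820 ∈ [-0.4, 0.6) ⇒ IN Λ
candidate 4: (m,n)=(0,1) → π∥ = 0+1·β ≈ 1.6180, π⊥ = 0+1·β' ≈ -0.6180 ∉ [-0.4, 0.6) ⇒ out
candidate 5: (m,n)=(4,1) → π∥ = 4+1·β ≈ 5.6180, π⊥ = 4+1·β' ≈ 3.3820 ∉ [-0.4, 0.6) ⇒ out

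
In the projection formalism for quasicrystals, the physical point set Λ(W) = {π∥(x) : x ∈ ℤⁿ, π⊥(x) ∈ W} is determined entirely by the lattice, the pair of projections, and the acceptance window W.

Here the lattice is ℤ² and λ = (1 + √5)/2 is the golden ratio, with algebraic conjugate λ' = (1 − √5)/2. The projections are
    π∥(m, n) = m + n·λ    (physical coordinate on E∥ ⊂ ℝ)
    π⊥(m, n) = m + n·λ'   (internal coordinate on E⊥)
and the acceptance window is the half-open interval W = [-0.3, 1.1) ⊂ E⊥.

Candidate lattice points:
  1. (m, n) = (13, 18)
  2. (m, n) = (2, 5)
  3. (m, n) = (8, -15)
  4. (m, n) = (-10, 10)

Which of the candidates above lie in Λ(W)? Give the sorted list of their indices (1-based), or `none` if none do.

Compute λ' = (1−√5)/2 = -0.61803, so π⊥(m,n) = m -0.61803·n.
candidate 1: (m,n)=(13,18) → π∥ = 13+18·λ ≈ 42.12461, π⊥ = 13+18·λ' ≈ 1.87539 ∉ [-0.3, 1.1) ⇒ out
candidate 2: (m,n)=(2,5) → π∥ = 2+5·λ ≈ 10.09017, π⊥ = 2+5·λ' ≈ -1.09017 ∉ [-0.3, 1.1) ⇒ out
candidate 3: (m,n)=(8,-15) → π∥ = 8-15·λ ≈ -16.27051, π⊥ = 8-15·λ' ≈ 17.27051 ∉ [-0.3, 1.1) ⇒ out
candidate 4: (m,n)=(-10,10) → π∥ = -10+10·λ ≈ 6.18034, π⊥ = -10+10·λ' ≈ -16.18034 ∉ [-0.3, 1.1) ⇒ out

none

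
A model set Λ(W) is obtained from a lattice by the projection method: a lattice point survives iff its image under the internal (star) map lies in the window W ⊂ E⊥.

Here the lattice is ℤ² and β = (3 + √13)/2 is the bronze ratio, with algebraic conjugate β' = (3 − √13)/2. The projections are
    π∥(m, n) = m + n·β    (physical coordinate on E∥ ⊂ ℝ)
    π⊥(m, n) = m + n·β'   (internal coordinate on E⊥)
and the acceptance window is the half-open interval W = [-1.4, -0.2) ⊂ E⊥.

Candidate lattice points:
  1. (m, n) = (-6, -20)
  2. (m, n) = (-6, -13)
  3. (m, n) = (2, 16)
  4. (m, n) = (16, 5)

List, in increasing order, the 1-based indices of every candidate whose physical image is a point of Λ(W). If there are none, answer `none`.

none

Compute β' = (3−√13)/2 = -0.3028, so π⊥(m,n) = m -0.3028·n.
[1] lift (-6,-20): star map gives 0.0555; window check -1.4 ≤ 0.0555 < -0.2 is false → out
[2] lift (-6,-13): star map gives -2.0639; window check -1.4 ≤ -2.0639 < -0.2 is false → out
[3] lift (2,16): star map gives -2.8444; window check -1.4 ≤ -2.8444 < -0.2 is false → out
[4] lift (16,5): star map gives 14.4861; window check -1.4 ≤ 14.4861 < -0.2 is false → out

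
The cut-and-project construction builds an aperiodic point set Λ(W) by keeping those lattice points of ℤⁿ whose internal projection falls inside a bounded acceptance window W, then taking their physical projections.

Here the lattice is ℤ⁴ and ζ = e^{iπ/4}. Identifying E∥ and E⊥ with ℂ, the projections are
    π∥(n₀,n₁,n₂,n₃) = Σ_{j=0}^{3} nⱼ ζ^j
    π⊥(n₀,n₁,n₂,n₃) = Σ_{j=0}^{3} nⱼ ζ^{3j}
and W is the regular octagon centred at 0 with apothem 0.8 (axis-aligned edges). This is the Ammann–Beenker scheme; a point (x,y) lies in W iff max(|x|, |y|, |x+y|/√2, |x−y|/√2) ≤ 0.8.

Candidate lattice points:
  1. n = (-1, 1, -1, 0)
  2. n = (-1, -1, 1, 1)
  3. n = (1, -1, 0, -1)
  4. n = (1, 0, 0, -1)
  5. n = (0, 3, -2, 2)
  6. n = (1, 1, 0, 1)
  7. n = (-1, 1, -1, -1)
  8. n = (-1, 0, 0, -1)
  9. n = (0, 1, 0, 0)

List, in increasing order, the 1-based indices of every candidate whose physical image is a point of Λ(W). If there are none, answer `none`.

4

Internal map: ζ^{3j} for j=0..3 gives (1,0), (−√2/2,√2/2), (0,−1), (√2/2,√2/2).
candidate 1: n = (-1, 1, -1, 0) → π⊥ ≈ (-1.70711, +1.70711); max(|x|,|y|,|x±y|/√2) = 2.41421 > 0.8 ⇒ ∉ W
candidate 2: n = (-1, -1, 1, 1) → π⊥ ≈ (+0.41421, -1.00000); max(|x|,|y|,|x±y|/√2) = 1.00000 > 0.8 ⇒ ∉ W
candidate 3: n = (1, -1, 0, -1) → π⊥ ≈ (+1.00000, -1.41421); max(|x|,|y|,|x±y|/√2) = 1.70711 > 0.8 ⇒ ∉ W
candidate 4: n = (1, 0, 0, -1) → π⊥ ≈ (+0.29289, -0.70711); max(|x|,|y|,|x±y|/√2) = 0.70711 ≤ 0.8 ⇒ ∈ W
candidate 5: n = (0, 3, -2, 2) → π⊥ ≈ (-0.70711, +5.53553); max(|x|,|y|,|x±y|/√2) = 5.53553 > 0.8 ⇒ ∉ W
candidate 6: n = (1, 1, 0, 1) → π⊥ ≈ (+1.00000, +1.41421); max(|x|,|y|,|x±y|/√2) = 1.70711 > 0.8 ⇒ ∉ W
candidate 7: n = (-1, 1, -1, -1) → π⊥ ≈ (-2.41421, +1.00000); max(|x|,|y|,|x±y|/√2) = 2.41421 > 0.8 ⇒ ∉ W
candidate 8: n = (-1, 0, 0, -1) → π⊥ ≈ (-1.70711, -0.70711); max(|x|,|y|,|x±y|/√2) = 1.70711 > 0.8 ⇒ ∉ W
candidate 9: n = (0, 1, 0, 0) → π⊥ ≈ (-0.70711, +0.70711); max(|x|,|y|,|x±y|/√2) = 1.00000 > 0.8 ⇒ ∉ W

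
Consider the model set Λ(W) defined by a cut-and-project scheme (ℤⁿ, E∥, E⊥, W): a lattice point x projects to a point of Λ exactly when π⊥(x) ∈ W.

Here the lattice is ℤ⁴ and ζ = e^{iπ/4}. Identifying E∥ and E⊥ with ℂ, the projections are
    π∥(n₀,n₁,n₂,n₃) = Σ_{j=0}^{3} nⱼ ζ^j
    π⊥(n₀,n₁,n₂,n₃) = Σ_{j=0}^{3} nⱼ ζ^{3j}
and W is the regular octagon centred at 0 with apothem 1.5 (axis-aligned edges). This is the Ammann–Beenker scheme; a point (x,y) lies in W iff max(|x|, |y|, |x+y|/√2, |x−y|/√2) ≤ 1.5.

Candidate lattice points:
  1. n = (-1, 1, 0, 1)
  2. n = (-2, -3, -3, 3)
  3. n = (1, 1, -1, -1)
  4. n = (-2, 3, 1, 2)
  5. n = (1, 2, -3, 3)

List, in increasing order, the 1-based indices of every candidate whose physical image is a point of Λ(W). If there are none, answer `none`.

3

Internal map: ζ^{3j} for j=0..3 gives (1,0), (−√2/2,√2/2), (0,−1), (√2/2,√2/2).
candidate 1: n = (-1, 1, 0, 1) → π⊥ ≈ (-1.000000, +1.414214); max(|x|,|y|,|x±y|/√2) = 1.707107 > 1.5 ⇒ ∉ W
candidate 2: n = (-2, -3, -3, 3) → π⊥ ≈ (+2.242641, +3.000000); max(|x|,|y|,|x±y|/√2) = 3.707107 > 1.5 ⇒ ∉ W
candidate 3: n = (1, 1, -1, -1) → π⊥ ≈ (-0.414214, +1.000000); max(|x|,|y|,|x±y|/√2) = 1.000000 ≤ 1.5 ⇒ ∈ W
candidate 4: n = (-2, 3, 1, 2) → π⊥ ≈ (-2.707107, +2.535534); max(|x|,|y|,|x±y|/√2) = 3.707107 > 1.5 ⇒ ∉ W
candidate 5: n = (1, 2, -3, 3) → π⊥ ≈ (+1.707107, +6.535534); max(|x|,|y|,|x±y|/√2) = 6.535534 > 1.5 ⇒ ∉ W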